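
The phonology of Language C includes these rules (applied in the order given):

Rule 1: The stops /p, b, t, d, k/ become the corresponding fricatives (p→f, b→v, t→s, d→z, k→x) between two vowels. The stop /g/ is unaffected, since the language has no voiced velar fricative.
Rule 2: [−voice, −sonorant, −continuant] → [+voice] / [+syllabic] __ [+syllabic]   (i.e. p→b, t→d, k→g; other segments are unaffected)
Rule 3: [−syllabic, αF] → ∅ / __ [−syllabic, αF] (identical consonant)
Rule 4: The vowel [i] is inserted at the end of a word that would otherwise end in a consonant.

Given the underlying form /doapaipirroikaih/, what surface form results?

Rule 1 (intervocalic spirantization): /p/ is a stop between vowels /a/ and /a/, so it spirantizes to the fricative [f]. /p/ is a stop between vowels /i/ and /i/, so it spirantizes to the fricative [f]. /k/ is a stop between vowels /i/ and /a/, so it spirantizes to the fricative [x]. /doapaipirroikaih/ → doafaifirroixaih.
Rule 2 (intervocalic voicing): no segment meets the environment; /doafaifirroixaih/ is unchanged.
Rule 3 (degemination): /rr/ is a geminate; the first /r/ deletes. /doafaifirroixaih/ → doafaifiroixaih.
Rule 4 (final i-epenthesis): the form ends in the consonant /h/, so [i] is inserted word-finally. /doafaifiroixaih/ → doafaifiroixaihi.

doafaifiroixaihi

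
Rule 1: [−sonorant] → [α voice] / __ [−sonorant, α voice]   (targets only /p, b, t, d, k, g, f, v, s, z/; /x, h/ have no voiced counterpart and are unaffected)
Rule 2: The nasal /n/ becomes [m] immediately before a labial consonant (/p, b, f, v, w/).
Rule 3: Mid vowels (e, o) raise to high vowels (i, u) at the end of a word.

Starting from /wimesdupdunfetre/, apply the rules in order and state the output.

Rule 1 (regressive voicing assimilation): /s/ precedes the voiced obstruent /d/, so it voices to [z] by assimilation. /p/ precedes the voiced obstruent /d/, so it voices to [b] by assimilation. /wimesdupdunfetre/ → wimezdubdunfetre.
Rule 2 (nasal place assimilation): /n/ precedes the labial consonant /f/, so it assimilates in place to [m]. /wimezdubdunfetre/ → wimezdubdumfetre.
Rule 3 (final vowel raising): /e/ is a mid vowel in word-final position, so it raises to [i]. /wimezdubdumfetre/ → wimezdubdumfetri.

wimezdubdumfetri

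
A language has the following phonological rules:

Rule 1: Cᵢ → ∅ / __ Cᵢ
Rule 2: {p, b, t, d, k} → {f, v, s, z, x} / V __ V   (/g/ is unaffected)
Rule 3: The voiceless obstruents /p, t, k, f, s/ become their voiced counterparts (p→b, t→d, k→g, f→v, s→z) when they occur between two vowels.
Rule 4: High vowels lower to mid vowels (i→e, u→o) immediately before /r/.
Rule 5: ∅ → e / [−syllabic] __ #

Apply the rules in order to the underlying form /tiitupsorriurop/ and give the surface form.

Rule 1 (degemination): /rr/ is a geminate; the first /r/ deletes. /tiitupsorriurop/ → tiitupsoriurop.
Rule 2 (intervocalic spirantization): /t/ is a stop between vowels /i/ and /u/, so it spirantizes to the fricative [s]. /tiitupsoriurop/ → tiisupsoriurop.
Rule 3 (intervocalic voicing): /s/ is a voiceless obstruent between vowels /i/ and /u/, so it voices to [z]. /tiisupsoriurop/ → tiizupsoriurop.
Rule 4 (pre-rhotic lowering): /u/ is a high vowel immediately before /r/, so it lowers to [o]. /tiizupsoriurop/ → tiizupsoriorop.
Rule 5 (final e-epenthesis): the form ends in the consonant /p/, so [e] is inserted word-finally. /tiizupsoriorop/ → tiizupsoriorope.

tiizupsoriorope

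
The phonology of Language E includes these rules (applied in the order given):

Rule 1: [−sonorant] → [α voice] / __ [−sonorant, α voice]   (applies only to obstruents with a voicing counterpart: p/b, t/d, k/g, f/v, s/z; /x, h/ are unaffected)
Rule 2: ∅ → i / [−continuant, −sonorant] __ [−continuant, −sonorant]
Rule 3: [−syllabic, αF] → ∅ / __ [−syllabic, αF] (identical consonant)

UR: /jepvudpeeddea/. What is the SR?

Rule 1 (regressive voicing assimilation): /p/ precedes the voiced obstruent /v/, so it voices to [b] by assimilation. /d/ precedes the voiceless obstruent /p/, so it devoices to [t] by assimilation. /jepvudpeeddea/ → jebvutpeeddea.
Rule 2 (stop-cluster i-epenthesis): /t/ and /p/ form a stop–stop cluster, so [i] is inserted between them. /d/ and /d/ form a stop–stop cluster, so [i] is inserted between them. /jebvutpeeddea/ → jebvutipeedidea.
Rule 3 (degemination): no segment meets the environment; /jebvutipeedidea/ is unchanged.

jebvutipeedidea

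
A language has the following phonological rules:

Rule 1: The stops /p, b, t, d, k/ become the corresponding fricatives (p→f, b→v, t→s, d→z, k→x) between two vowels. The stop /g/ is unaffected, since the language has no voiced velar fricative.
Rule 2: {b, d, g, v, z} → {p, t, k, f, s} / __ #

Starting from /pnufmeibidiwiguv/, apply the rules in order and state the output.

pnufmeiviziwiguf

Rule 1 (intervocalic spirantization): /b/ is a stop between vowels /i/ and /i/, so it spirantizes to the fricative [v]. /d/ is a stop between vowels /i/ and /i/, so it spirantizes to the fricative [z]. /pnufmeibidiwiguv/ → pnufmeiviziwiguv.
Rule 2 (final devoicing): /v/ is a voiced obstruent in word-final position, so it devoices to [f]. /pnufmeiviziwiguv/ → pnufmeiviziwiguf.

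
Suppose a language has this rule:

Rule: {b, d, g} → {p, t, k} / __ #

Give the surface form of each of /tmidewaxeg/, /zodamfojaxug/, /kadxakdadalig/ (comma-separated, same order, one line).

/tmidewaxeg/: /g/ is a voiced stop in word-final position, so it devoices to [k]. → [tmidewaxek].
/zodamfojaxug/: /g/ is a voiced stop in word-final position, so it devoices to [k]. → [zodamfojaxuk].
/kadxakdadalig/: /g/ is a voiced stop in word-final position, so it devoices to [k]. → [kadxakdadalik].

tmidewaxek, zodamfojaxuk, kadxakdadalik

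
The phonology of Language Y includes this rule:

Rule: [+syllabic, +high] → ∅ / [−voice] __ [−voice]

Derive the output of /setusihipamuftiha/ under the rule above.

/u/ is a high vowel flanked by voiceless consonants /t/ and /s/, so it deletes.
/i/ is a high vowel flanked by voiceless consonants /s/ and /h/, so it deletes.
/i/ is a high vowel flanked by voiceless consonants /h/ and /p/, so it deletes.
/i/ is a high vowel flanked by voiceless consonants /t/ and /h/, so it deletes.
Surface form: [setshpamuftha].

setshpamuftha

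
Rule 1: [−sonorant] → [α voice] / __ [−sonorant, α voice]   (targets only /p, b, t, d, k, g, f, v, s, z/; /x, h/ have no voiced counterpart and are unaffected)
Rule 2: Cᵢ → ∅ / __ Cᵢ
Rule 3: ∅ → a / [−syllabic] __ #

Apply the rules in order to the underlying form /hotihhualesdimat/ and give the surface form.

hotihualezdimata

Rule 1 (regressive voicing assimilation): /s/ precedes the voiced obstruent /d/, so it voices to [z] by assimilation. /hotihhualesdimat/ → hotihhualezdimat.
Rule 2 (degemination): /hh/ is a geminate; the first /h/ deletes. /hotihhualezdimat/ → hotihualezdimat.
Rule 3 (final a-epenthesis): the form ends in the consonant /t/, so [a] is inserted word-finally. /hotihualezdimat/ → hotihualezdimata.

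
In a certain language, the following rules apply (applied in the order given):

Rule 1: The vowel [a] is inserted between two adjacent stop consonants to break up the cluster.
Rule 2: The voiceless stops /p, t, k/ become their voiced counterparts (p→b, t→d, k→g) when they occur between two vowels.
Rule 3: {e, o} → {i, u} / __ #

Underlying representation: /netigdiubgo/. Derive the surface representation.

Rule 1 (stop-cluster a-epenthesis): /g/ and /d/ form a stop–stop cluster, so [a] is inserted between them. /b/ and /g/ form a stop–stop cluster, so [a] is inserted between them. /netigdiubgo/ → netigadiubago.
Rule 2 (intervocalic voicing): /t/ is a voiceless stop between vowels /e/ and /i/, so it voices to [d]. /netigadiubago/ → nedigadiubago.
Rule 3 (final vowel raising): /o/ is a mid vowel in word-final position, so it raises to [u]. /nedigadiubago/ → nedigadiubagu.

nedigadiubagu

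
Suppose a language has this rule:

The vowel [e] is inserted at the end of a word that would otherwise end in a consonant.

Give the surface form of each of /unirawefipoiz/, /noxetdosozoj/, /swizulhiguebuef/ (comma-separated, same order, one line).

unirawefipoize, noxetdosozoje, swizulhiguebuefe

/unirawefipoiz/: the form ends in the consonant /z/, so [e] is inserted word-finally. → [unirawefipoize].
/noxetdosozoj/: the form ends in the consonant /j/, so [e] is inserted word-finally. → [noxetdosozoje].
/swizulhiguebuef/: the form ends in the consonant /f/, so [e] is inserted word-finally. → [swizulhiguebuefe].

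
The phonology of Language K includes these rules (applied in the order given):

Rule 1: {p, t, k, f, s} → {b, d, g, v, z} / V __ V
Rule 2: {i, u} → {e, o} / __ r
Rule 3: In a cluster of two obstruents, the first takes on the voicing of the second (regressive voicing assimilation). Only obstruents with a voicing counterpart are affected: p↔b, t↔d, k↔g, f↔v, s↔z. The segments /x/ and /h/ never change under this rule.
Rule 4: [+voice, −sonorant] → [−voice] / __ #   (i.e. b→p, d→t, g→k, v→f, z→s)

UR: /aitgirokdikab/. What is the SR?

Rule 1 (intervocalic voicing): /k/ is a voiceless obstruent between vowels /i/ and /a/, so it voices to [g]. /aitgirokdikab/ → aitgirokdigab.
Rule 2 (pre-rhotic lowering): /i/ is a high vowel immediately before /r/, so it lowers to [e]. /aitgirokdigab/ → aitgerokdigab.
Rule 3 (regressive voicing assimilation): /t/ precedes the voiced obstruent /g/, so it voices to [d] by assimilation. /k/ precedes the voiced obstruent /d/, so it voices to [g] by assimilation. /aitgerokdigab/ → aidgerogdigab.
Rule 4 (final devoicing): /b/ is a voiced obstruent in word-final position, so it devoices to [p]. /aidgerogdigab/ → aidgerogdigap.

aidgerogdigap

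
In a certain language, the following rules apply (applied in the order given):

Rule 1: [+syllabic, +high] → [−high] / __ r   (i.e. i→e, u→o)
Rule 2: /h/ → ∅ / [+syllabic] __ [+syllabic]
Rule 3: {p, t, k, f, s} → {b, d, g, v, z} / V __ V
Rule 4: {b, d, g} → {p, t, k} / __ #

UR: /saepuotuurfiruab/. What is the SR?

saebuoduorferuap

Rule 1 (pre-rhotic lowering): /u/ is a high vowel immediately before /r/, so it lowers to [o]. /i/ is a high vowel immediately before /r/, so it lowers to [e]. /saepuotuurfiruab/ → saepuotuorferuab.
Rule 2 (intervocalic h-deletion): no segment meets the environment; /saepuotuorferuab/ is unchanged.
Rule 3 (intervocalic voicing): /p/ is a voiceless obstruent between vowels /e/ and /u/, so it voices to [b]. /t/ is a voiceless obstruent between vowels /o/ and /u/, so it voices to [d]. /saepuotuorferuab/ → saebuoduorferuab.
Rule 4 (final devoicing): /b/ is a voiced stop in word-final position, so it devoices to [p]. /saebuoduorferuab/ → saebuoduorferuap.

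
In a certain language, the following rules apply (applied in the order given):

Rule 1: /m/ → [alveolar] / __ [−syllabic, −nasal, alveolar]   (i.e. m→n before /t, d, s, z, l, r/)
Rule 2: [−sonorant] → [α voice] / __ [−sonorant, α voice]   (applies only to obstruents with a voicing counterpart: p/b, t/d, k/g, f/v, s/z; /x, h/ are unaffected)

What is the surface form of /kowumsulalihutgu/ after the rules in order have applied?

kowunsulalihudgu

Rule 1 (nasal place assimilation): /m/ precedes the alveolar consonant /s/, so it assimilates in place to [n]. /kowumsulalihutgu/ → kowunsulalihutgu.
Rule 2 (regressive voicing assimilation): /t/ precedes the voiced obstruent /g/, so it voices to [d] by assimilation. /kowunsulalihutgu/ → kowunsulalihudgu.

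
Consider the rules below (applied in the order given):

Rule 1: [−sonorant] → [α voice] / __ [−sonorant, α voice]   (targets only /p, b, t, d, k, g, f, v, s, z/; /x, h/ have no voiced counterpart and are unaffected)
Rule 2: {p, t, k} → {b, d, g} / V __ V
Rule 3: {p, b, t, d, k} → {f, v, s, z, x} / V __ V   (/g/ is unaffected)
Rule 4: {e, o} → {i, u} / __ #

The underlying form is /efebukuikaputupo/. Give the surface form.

Rule 1 (regressive voicing assimilation): no segment meets the environment; /efebukuikaputupo/ is unchanged.
Rule 2 (intervocalic voicing): /k/ is a voiceless stop between vowels /u/ and /u/, so it voices to [g]. /k/ is a voiceless stop between vowels /i/ and /a/, so it voices to [g]. /p/ is a voiceless stop between vowels /a/ and /u/, so it voices to [b]. /t/ is a voiceless stop between vowels /u/ and /u/, so it voices to [d]. /p/ is a voiceless stop between vowels /u/ and /o/, so it voices to [b]. /efebukuikaputupo/ → efebuguigabudubo.
Rule 3 (intervocalic spirantization): /b/ is a stop between vowels /e/ and /u/, so it spirantizes to the fricative [v]. /b/ is a stop between vowels /a/ and /u/, so it spirantizes to the fricative [v]. /d/ is a stop between vowels /u/ and /u/, so it spirantizes to the fricative [z]. /b/ is a stop between vowels /u/ and /o/, so it spirantizes to the fricative [v]. /efebuguigabudubo/ → efevuguigavuzuvo.
Rule 4 (final vowel raising): /o/ is a mid vowel in word-final position, so it raises to [u]. /efevuguigavuzuvo/ → efevuguigavuzuvu.

efevuguigavuzuvu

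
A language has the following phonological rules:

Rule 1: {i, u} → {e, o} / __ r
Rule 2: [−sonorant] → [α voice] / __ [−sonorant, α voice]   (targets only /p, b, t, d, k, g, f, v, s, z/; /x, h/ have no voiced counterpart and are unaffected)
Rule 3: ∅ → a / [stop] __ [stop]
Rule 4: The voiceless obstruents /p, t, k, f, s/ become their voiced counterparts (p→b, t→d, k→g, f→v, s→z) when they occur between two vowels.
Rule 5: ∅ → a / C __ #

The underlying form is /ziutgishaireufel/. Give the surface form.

ziudagishaereuvela

Rule 1 (pre-rhotic lowering): /i/ is a high vowel immediately before /r/, so it lowers to [e]. /ziutgishaireufel/ → ziutgishaereufel.
Rule 2 (regressive voicing assimilation): /t/ precedes the voiced obstruent /g/, so it voices to [d] by assimilation. /ziutgishaereufel/ → ziudgishaereufel.
Rule 3 (stop-cluster a-epenthesis): /d/ and /g/ form a stop–stop cluster, so [a] is inserted between them. /ziudgishaereufel/ → ziudagishaereufel.
Rule 4 (intervocalic voicing): /f/ is a voiceless obstruent between vowels /u/ and /e/, so it voices to [v]. /ziudagishaereufel/ → ziudagishaereuvel.
Rule 5 (final a-epenthesis): the form ends in the consonant /l/, so [a] is inserted word-finally. /ziudagishaereuvel/ → ziudagishaereuvela.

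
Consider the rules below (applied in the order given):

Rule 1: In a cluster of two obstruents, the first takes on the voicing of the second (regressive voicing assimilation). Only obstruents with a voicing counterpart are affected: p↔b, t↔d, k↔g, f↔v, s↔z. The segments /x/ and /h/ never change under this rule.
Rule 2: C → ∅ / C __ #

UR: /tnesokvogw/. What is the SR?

tnesogvog

Rule 1 (regressive voicing assimilation): /k/ precedes the voiced obstruent /v/, so it voices to [g] by assimilation. /tnesokvogw/ → tnesogvogw.
Rule 2 (final cluster simplification): /w/ is the second consonant of a word-final cluster /gw/, so it deletes. /tnesogvogw/ → tnesogvog.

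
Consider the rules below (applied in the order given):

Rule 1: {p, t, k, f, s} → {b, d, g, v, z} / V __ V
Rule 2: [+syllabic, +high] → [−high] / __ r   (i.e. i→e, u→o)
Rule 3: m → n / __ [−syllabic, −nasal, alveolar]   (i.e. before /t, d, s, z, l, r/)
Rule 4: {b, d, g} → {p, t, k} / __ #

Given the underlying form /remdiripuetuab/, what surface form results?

renderibueduap

Rule 1 (intervocalic voicing): /p/ is a voiceless obstruent between vowels /i/ and /u/, so it voices to [b]. /t/ is a voiceless obstruent between vowels /e/ and /u/, so it voices to [d]. /remdiripuetuab/ → remdiribueduab.
Rule 2 (pre-rhotic lowering): /i/ is a high vowel immediately before /r/, so it lowers to [e]. /remdiribueduab/ → remderibueduab.
Rule 3 (nasal place assimilation): /m/ precedes the alveolar consonant /d/, so it assimilates in place to [n]. /remderibueduab/ → renderibueduab.
Rule 4 (final devoicing): /b/ is a voiced stop in word-final position, so it devoices to [p]. /renderibueduab/ → renderibueduap.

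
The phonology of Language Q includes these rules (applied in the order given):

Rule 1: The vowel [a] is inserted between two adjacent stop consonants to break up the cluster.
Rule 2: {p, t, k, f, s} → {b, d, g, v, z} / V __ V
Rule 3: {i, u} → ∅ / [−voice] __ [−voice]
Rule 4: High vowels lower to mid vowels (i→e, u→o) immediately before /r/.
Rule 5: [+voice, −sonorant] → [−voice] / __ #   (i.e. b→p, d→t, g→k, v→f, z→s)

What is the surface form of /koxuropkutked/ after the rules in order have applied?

Rule 1 (stop-cluster a-epenthesis): /p/ and /k/ form a stop–stop cluster, so [a] is inserted between them. /t/ and /k/ form a stop–stop cluster, so [a] is inserted between them. /koxuropkutked/ → koxuropakutaked.
Rule 2 (intervocalic voicing): /p/ is a voiceless obstruent between vowels /o/ and /a/, so it voices to [b]. /k/ is a voiceless obstruent between vowels /a/ and /u/, so it voices to [g]. /t/ is a voiceless obstruent between vowels /u/ and /a/, so it voices to [d]. /k/ is a voiceless obstruent between vowels /a/ and /e/, so it voices to [g]. /koxuropakutaked/ → koxurobagudaged.
Rule 3 (high vowel syncope): no segment meets the environment; /koxurobagudaged/ is unchanged.
Rule 4 (pre-rhotic lowering): /u/ is a high vowel immediately before /r/, so it lowers to [o]. /koxurobagudaged/ → koxorobagudaged.
Rule 5 (final devoicing): /d/ is a voiced obstruent in word-final position, so it devoices to [t]. /koxorobagudaged/ → koxorobagudaget.

koxorobagudaget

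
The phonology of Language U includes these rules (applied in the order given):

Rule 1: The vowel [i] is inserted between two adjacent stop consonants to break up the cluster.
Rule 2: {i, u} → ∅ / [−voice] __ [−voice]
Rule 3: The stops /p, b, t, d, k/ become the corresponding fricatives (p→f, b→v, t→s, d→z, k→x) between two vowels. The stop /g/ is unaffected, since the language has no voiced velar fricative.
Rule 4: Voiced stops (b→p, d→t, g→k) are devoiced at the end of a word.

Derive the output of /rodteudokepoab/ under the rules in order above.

roziseuzoxefoap

Rule 1 (stop-cluster i-epenthesis): /d/ and /t/ form a stop–stop cluster, so [i] is inserted between them. /rodteudokepoab/ → roditeudokepoab.
Rule 2 (high vowel syncope): no segment meets the environment; /roditeudokepoab/ is unchanged.
Rule 3 (intervocalic spirantization): /d/ is a stop between vowels /o/ and /i/, so it spirantizes to the fricative [z]. /t/ is a stop between vowels /i/ and /e/, so it spirantizes to the fricative [s]. /d/ is a stop between vowels /u/ and /o/, so it spirantizes to the fricative [z]. /k/ is a stop between vowels /o/ and /e/, so it spirantizes to the fricative [x]. /p/ is a stop between vowels /e/ and /o/, so it spirantizes to the fricative [f]. /roditeudokepoab/ → roziseuzoxefoab.
Rule 4 (final devoicing): /b/ is a voiced stop in word-final position, so it devoices to [p]. /roziseuzoxefoab/ → roziseuzoxefoap.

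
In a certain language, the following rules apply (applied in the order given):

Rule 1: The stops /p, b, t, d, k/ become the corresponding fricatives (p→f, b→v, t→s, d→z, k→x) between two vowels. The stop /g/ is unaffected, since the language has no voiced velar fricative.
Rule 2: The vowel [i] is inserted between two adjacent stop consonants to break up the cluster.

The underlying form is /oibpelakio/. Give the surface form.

Rule 1 (intervocalic spirantization): /k/ is a stop between vowels /a/ and /i/, so it spirantizes to the fricative [x]. /oibpelakio/ → oibpelaxio.
Rule 2 (stop-cluster i-epenthesis): /b/ and /p/ form a stop–stop cluster, so [i] is inserted between them. /oibpelaxio/ → oibipelaxio.

oibipelaxio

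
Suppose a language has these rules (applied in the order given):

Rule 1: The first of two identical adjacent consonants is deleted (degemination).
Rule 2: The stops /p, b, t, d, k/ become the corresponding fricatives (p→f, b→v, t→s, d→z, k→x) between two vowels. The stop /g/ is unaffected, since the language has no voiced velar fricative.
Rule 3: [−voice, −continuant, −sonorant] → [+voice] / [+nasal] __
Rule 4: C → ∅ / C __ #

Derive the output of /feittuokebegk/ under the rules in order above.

Rule 1 (degemination): /tt/ is a geminate; the first /t/ deletes. /feittuokebegk/ → feituokebegk.
Rule 2 (intervocalic spirantization): /t/ is a stop between vowels /i/ and /u/, so it spirantizes to the fricative [s]. /k/ is a stop between vowels /o/ and /e/, so it spirantizes to the fricative [x]. /b/ is a stop between vowels /e/ and /e/, so it spirantizes to the fricative [v]. /feituokebegk/ → feisuoxevegk.
Rule 3 (post-nasal voicing): no segment meets the environment; /feisuoxevegk/ is unchanged.
Rule 4 (final cluster simplification): /k/ is the second consonant of a word-final cluster /gk/, so it deletes. /feisuoxevegk/ → feisuoxeveg.

feisuoxeveg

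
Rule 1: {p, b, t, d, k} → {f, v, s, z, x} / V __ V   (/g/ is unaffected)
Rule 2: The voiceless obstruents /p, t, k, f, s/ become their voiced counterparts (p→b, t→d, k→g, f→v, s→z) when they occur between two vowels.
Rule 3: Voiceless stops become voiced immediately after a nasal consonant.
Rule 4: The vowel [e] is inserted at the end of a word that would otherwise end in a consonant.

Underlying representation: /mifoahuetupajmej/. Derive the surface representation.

Rule 1 (intervocalic spirantization): /t/ is a stop between vowels /e/ and /u/, so it spirantizes to the fricative [s]. /p/ is a stop between vowels /u/ and /a/, so it spirantizes to the fricative [f]. /mifoahuetupajmej/ → mifoahuesufajmej.
Rule 2 (intervocalic voicing): /f/ is a voiceless obstruent between vowels /i/ and /o/, so it voices to [v]. /s/ is a voiceless obstruent between vowels /e/ and /u/, so it voices to [z]. /f/ is a voiceless obstruent between vowels /u/ and /a/, so it voices to [v]. /mifoahuesufajmej/ → mivoahuezuvajmej.
Rule 3 (post-nasal voicing): no segment meets the environment; /mivoahuezuvajmej/ is unchanged.
Rule 4 (final e-epenthesis): the form ends in the consonant /j/, so [e] is inserted word-finally. /mivoahuezuvajmej/ → mivoahuezuvajmeje.

mivoahuezuvajmeje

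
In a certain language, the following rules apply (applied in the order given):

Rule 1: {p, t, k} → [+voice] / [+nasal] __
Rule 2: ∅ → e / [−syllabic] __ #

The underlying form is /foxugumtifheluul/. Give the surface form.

Rule 1 (post-nasal voicing): /t/ is a voiceless stop immediately after the nasal /m/, so it voices to [d]. /foxugumtifheluul/ → foxugumdifheluul.
Rule 2 (final e-epenthesis): the form ends in the consonant /l/, so [e] is inserted word-finally. /foxugumdifheluul/ → foxugumdifheluule.

foxugumdifheluule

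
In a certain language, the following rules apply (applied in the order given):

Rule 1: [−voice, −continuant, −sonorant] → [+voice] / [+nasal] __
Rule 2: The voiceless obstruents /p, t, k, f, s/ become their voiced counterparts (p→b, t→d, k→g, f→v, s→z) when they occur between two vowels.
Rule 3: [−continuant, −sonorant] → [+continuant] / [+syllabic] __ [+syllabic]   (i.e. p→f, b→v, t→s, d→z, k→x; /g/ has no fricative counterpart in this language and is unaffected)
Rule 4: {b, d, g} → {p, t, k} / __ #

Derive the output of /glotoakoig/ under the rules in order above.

Rule 1 (post-nasal voicing): no segment meets the environment; /glotoakoig/ is unchanged.
Rule 2 (intervocalic voicing): /t/ is a voiceless obstruent between vowels /o/ and /o/, so it voices to [d]. /k/ is a voiceless obstruent between vowels /a/ and /o/, so it voices to [g]. /glotoakoig/ → glodoagoig.
Rule 3 (intervocalic spirantization): /d/ is a stop between vowels /o/ and /o/, so it spirantizes to the fricative [z]. /glodoagoig/ → glozoagoig.
Rule 4 (final devoicing): /g/ is a voiced stop in word-final position, so it devoices to [k]. /glozoagoig/ → glozoagoik.

glozoagoik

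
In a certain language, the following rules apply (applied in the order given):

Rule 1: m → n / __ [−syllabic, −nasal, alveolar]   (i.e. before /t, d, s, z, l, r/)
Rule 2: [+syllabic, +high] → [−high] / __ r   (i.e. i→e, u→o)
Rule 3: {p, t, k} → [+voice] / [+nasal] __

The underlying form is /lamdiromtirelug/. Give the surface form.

landeronderelug

Rule 1 (nasal place assimilation): /m/ precedes the alveolar consonant /d/, so it assimilates in place to [n]. /m/ precedes the alveolar consonant /t/, so it assimilates in place to [n]. /lamdiromtirelug/ → landirontirelug.
Rule 2 (pre-rhotic lowering): /i/ is a high vowel immediately before /r/, so it lowers to [e]. /i/ is a high vowel immediately before /r/, so it lowers to [e]. /landirontirelug/ → landeronterelug.
Rule 3 (post-nasal voicing): /t/ is a voiceless stop immediately after the nasal /n/, so it voices to [d]. /landeronterelug/ → landeronderelug.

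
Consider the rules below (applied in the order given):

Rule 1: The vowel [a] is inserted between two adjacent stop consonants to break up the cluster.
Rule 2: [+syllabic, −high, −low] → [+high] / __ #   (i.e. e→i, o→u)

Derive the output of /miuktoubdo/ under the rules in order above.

miukatoubadu

Rule 1 (stop-cluster a-epenthesis): /k/ and /t/ form a stop–stop cluster, so [a] is inserted between them. /b/ and /d/ form a stop–stop cluster, so [a] is inserted between them. /miuktoubdo/ → miukatoubado.
Rule 2 (final vowel raising): /o/ is a mid vowel in word-final position, so it raises to [u]. /miukatoubado/ → miukatoubadu.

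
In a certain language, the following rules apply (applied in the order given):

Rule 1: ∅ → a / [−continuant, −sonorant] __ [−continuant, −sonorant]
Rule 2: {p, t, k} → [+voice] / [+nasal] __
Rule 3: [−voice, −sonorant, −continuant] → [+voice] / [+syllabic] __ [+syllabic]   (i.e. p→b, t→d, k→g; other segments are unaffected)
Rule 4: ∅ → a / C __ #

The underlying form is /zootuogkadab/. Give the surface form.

zooduogagadaba

Rule 1 (stop-cluster a-epenthesis): /g/ and /k/ form a stop–stop cluster, so [a] is inserted between them. /zootuogkadab/ → zootuogakadab.
Rule 2 (post-nasal voicing): no segment meets the environment; /zootuogakadab/ is unchanged.
Rule 3 (intervocalic voicing): /t/ is a voiceless stop between vowels /o/ and /u/, so it voices to [d]. /k/ is a voiceless stop between vowels /a/ and /a/, so it voices to [g]. /zootuogakadab/ → zooduogagadab.
Rule 4 (final a-epenthesis): the form ends in the consonant /b/, so [a] is inserted word-finally. /zooduogagadab/ → zooduogagadaba.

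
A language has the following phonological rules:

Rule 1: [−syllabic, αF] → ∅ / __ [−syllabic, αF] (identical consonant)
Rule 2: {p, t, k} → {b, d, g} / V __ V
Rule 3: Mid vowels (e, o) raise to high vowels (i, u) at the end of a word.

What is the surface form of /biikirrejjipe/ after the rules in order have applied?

biigirejibi

Rule 1 (degemination): /rr/ is a geminate; the first /r/ deletes. /jj/ is a geminate; the first /j/ deletes. /biikirrejjipe/ → biikirejipe.
Rule 2 (intervocalic voicing): /k/ is a voiceless stop between vowels /i/ and /i/, so it voices to [g]. /p/ is a voiceless stop between vowels /i/ and /e/, so it voices to [b]. /biikirejipe/ → biigirejibe.
Rule 3 (final vowel raising): /e/ is a mid vowel in word-final position, so it raises to [i]. /biigirejibe/ → biigirejibi.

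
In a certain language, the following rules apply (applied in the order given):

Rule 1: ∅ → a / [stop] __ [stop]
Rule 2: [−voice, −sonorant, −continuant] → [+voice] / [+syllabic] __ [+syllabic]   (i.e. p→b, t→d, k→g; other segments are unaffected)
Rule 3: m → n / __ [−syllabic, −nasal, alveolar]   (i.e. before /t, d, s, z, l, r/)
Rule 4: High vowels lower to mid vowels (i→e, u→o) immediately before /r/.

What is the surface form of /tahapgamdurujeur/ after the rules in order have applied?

tahabagandorujeor

Rule 1 (stop-cluster a-epenthesis): /p/ and /g/ form a stop–stop cluster, so [a] is inserted between them. /tahapgamdurujeur/ → tahapagamdurujeur.
Rule 2 (intervocalic voicing): /p/ is a voiceless stop between vowels /a/ and /a/, so it voices to [b]. /tahapagamdurujeur/ → tahabagamdurujeur.
Rule 3 (nasal place assimilation): /m/ precedes the alveolar consonant /d/, so it assimilates in place to [n]. /tahabagamdurujeur/ → tahabagandurujeur.
Rule 4 (pre-rhotic lowering): /u/ is a high vowel immediately before /r/, so it lowers to [o]. /u/ is a high vowel immediately before /r/, so it lowers to [o]. /tahabagandurujeur/ → tahabagandorujeor.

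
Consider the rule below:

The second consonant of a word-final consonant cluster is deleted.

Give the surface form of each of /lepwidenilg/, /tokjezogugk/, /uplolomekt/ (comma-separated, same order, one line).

/lepwidenilg/: /g/ is the second consonant of a word-final cluster /lg/, so it deletes. → [lepwidenil].
/tokjezogugk/: /k/ is the second consonant of a word-final cluster /gk/, so it deletes. → [tokjezogug].
/uplolomekt/: /t/ is the second consonant of a word-final cluster /kt/, so it deletes. → [uplolomek].

lepwidenil, tokjezogug, uplolomek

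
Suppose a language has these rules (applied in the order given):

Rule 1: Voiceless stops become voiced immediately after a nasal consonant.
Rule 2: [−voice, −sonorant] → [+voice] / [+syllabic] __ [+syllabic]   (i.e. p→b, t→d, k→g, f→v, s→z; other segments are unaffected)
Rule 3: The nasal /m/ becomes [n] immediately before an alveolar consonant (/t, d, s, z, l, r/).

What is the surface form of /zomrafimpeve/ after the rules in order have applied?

zonravimbeve

Rule 1 (post-nasal voicing): /p/ is a voiceless stop immediately after the nasal /m/, so it voices to [b]. /zomrafimpeve/ → zomrafimbeve.
Rule 2 (intervocalic voicing): /f/ is a voiceless obstruent between vowels /a/ and /i/, so it voices to [v]. /zomrafimbeve/ → zomravimbeve.
Rule 3 (nasal place assimilation): /m/ precedes the alveolar consonant /r/, so it assimilates in place to [n]. /zomravimbeve/ → zonravimbeve.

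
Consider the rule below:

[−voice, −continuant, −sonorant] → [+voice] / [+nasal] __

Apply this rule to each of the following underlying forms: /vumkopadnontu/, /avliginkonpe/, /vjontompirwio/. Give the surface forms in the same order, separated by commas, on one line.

vumgopadnondu, avligingonbe, vjondombirwio

/vumkopadnontu/: /k/ is a voiceless stop immediately after the nasal /m/, so it voices to [g]. /t/ is a voiceless stop immediately after the nasal /n/, so it voices to [d]. → [vumgopadnondu].
/avliginkonpe/: /k/ is a voiceless stop immediately after the nasal /n/, so it voices to [g]. /p/ is a voiceless stop immediately after the nasal /n/, so it voices to [b]. → [avligingonbe].
/vjontompirwio/: /t/ is a voiceless stop immediately after the nasal /n/, so it voices to [d]. /p/ is a voiceless stop immediately after the nasal /m/, so it voices to [b]. → [vjondombirwio].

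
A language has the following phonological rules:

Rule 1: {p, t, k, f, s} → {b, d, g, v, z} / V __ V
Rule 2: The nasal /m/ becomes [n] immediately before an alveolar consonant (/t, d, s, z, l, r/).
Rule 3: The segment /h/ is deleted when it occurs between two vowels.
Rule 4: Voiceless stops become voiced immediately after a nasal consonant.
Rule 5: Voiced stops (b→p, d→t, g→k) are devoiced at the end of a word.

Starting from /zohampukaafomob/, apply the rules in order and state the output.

Rule 1 (intervocalic voicing): /k/ is a voiceless obstruent between vowels /u/ and /a/, so it voices to [g]. /f/ is a voiceless obstruent between vowels /a/ and /o/, so it voices to [v]. /zohampukaafomob/ → zohampugaavomob.
Rule 2 (nasal place assimilation): no segment meets the environment; /zohampugaavomob/ is unchanged.
Rule 3 (intervocalic h-deletion): /h/ occurs between vowels /o/ and /a/, so it deletes. /zohampugaavomob/ → zoampugaavomob.
Rule 4 (post-nasal voicing): /p/ is a voiceless stop immediately after the nasal /m/, so it voices to [b]. /zoampugaavomob/ → zoambugaavomob.
Rule 5 (final devoicing): /b/ is a voiced stop in word-final position, so it devoices to [p]. /zoambugaavomob/ → zoambugaavomop.

zoambugaavomop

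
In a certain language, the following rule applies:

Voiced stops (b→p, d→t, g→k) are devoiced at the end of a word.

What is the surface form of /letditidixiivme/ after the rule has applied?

No segment of /letditidixiivme/ meets the structural description of the rule, so the form surfaces unchanged.

letditidixiivme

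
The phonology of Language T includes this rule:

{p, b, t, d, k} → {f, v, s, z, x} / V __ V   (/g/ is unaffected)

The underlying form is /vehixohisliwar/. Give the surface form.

vehixohisliwar

No segment of /vehixohisliwar/ meets the structural description of the rule, so the form surfaces unchanged.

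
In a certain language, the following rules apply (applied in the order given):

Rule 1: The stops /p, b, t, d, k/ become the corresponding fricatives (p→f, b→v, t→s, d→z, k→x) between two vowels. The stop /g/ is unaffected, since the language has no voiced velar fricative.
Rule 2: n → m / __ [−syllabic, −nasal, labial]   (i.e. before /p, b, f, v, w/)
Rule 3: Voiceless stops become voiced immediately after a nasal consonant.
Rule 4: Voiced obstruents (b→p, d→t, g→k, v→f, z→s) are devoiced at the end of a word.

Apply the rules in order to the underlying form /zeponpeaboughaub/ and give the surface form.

zefombeavoughaup

Rule 1 (intervocalic spirantization): /p/ is a stop between vowels /e/ and /o/, so it spirantizes to the fricative [f]. /b/ is a stop between vowels /a/ and /o/, so it spirantizes to the fricative [v]. /zeponpeaboughaub/ → zefonpeavoughaub.
Rule 2 (nasal place assimilation): /n/ precedes the labial consonant /p/, so it assimilates in place to [m]. /zefonpeavoughaub/ → zefompeavoughaub.
Rule 3 (post-nasal voicing): /p/ is a voiceless stop immediately after the nasal /m/, so it voices to [b]. /zefompeavoughaub/ → zefombeavoughaub.
Rule 4 (final devoicing): /b/ is a voiced obstruent in word-final position, so it devoices to [p]. /zefombeavoughaub/ → zefombeavoughaup.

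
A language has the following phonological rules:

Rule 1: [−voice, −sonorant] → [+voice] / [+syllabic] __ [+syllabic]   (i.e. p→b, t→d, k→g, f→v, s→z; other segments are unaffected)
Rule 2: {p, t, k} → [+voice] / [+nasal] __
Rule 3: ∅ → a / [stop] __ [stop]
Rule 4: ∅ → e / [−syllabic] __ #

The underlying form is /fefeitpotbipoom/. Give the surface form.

Rule 1 (intervocalic voicing): /f/ is a voiceless obstruent between vowels /e/ and /e/, so it voices to [v]. /p/ is a voiceless obstruent between vowels /i/ and /o/, so it voices to [b]. /fefeitpotbipoom/ → feveitpotbiboom.
Rule 2 (post-nasal voicing): no segment meets the environment; /feveitpotbiboom/ is unchanged.
Rule 3 (stop-cluster a-epenthesis): /t/ and /p/ form a stop–stop cluster, so [a] is inserted between them. /t/ and /b/ form a stop–stop cluster, so [a] is inserted between them. /feveitpotbiboom/ → feveitapotabiboom.
Rule 4 (final e-epenthesis): the form ends in the consonant /m/, so [e] is inserted word-finally. /feveitapotabiboom/ → feveitapotabiboome.

feveitapotabiboome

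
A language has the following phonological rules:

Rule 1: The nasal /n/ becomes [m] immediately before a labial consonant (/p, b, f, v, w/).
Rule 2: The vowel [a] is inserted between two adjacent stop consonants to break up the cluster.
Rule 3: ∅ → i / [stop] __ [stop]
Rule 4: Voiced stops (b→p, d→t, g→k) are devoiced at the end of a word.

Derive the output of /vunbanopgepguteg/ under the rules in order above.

Rule 1 (nasal place assimilation): /n/ precedes the labial consonant /b/, so it assimilates in place to [m]. /vunbanopgepguteg/ → vumbanopgepguteg.
Rule 2 (stop-cluster a-epenthesis): /p/ and /g/ form a stop–stop cluster, so [a] is inserted between them. /p/ and /g/ form a stop–stop cluster, so [a] is inserted between them. /vumbanopgepguteg/ → vumbanopagepaguteg.
Rule 3 (stop-cluster i-epenthesis): no segment meets the environment; /vumbanopagepaguteg/ is unchanged.
Rule 4 (final devoicing): /g/ is a voiced stop in word-final position, so it devoices to [k]. /vumbanopagepaguteg/ → vumbanopagepagutek.

vumbanopagepagutek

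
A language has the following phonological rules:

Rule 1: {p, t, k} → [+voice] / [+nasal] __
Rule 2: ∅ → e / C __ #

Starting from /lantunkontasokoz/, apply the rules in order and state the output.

Rule 1 (post-nasal voicing): /t/ is a voiceless stop immediately after the nasal /n/, so it voices to [d]. /k/ is a voiceless stop immediately after the nasal /n/, so it voices to [g]. /t/ is a voiceless stop immediately after the nasal /n/, so it voices to [d]. /lantunkontasokoz/ → landungondasokoz.
Rule 2 (final e-epenthesis): the form ends in the consonant /z/, so [e] is inserted word-finally. /landungondasokoz/ → landungondasokoze.

landungondasokoze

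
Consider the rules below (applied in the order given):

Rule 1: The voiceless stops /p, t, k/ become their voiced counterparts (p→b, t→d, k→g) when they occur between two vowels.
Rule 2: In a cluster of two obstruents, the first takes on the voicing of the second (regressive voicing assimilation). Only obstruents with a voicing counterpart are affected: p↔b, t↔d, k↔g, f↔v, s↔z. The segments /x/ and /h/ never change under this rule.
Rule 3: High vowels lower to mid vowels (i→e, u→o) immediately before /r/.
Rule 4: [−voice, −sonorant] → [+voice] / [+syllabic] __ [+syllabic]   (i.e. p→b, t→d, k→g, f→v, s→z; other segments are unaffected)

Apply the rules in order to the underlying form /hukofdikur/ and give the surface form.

Rule 1 (intervocalic voicing): /k/ is a voiceless stop between vowels /u/ and /o/, so it voices to [g]. /k/ is a voiceless stop between vowels /i/ and /u/, so it voices to [g]. /hukofdikur/ → hugofdigur.
Rule 2 (regressive voicing assimilation): /f/ precedes the voiced obstruent /d/, so it voices to [v] by assimilation. /hugofdigur/ → hugovdigur.
Rule 3 (pre-rhotic lowering): /u/ is a high vowel immediately before /r/, so it lowers to [o]. /hugovdigur/ → hugovdigor.
Rule 4 (intervocalic voicing): no segment meets the environment; /hugovdigor/ is unchanged.

hugovdigor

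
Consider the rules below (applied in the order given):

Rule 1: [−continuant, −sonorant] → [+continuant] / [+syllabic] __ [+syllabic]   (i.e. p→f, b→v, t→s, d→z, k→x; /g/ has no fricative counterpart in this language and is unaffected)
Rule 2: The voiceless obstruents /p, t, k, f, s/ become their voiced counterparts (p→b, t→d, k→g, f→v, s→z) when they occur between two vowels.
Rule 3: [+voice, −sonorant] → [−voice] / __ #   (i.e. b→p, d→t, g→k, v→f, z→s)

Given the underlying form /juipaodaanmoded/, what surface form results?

juivaozaanmozet

Rule 1 (intervocalic spirantization): /p/ is a stop between vowels /i/ and /a/, so it spirantizes to the fricative [f]. /d/ is a stop between vowels /o/ and /a/, so it spirantizes to the fricative [z]. /d/ is a stop between vowels /o/ and /e/, so it spirantizes to the fricative [z]. /juipaodaanmoded/ → juifaozaanmozed.
Rule 2 (intervocalic voicing): /f/ is a voiceless obstruent between vowels /i/ and /a/, so it voices to [v]. /juifaozaanmozed/ → juivaozaanmozed.
Rule 3 (final devoicing): /d/ is a voiced obstruent in word-final position, so it devoices to [t]. /juivaozaanmozed/ → juivaozaanmozet.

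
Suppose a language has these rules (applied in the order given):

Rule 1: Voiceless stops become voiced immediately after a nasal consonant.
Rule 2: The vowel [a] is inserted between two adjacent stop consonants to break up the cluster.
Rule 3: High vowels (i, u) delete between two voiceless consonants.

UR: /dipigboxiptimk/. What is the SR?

dipigaboxpatimg

Rule 1 (post-nasal voicing): /k/ is a voiceless stop immediately after the nasal /m/, so it voices to [g]. /dipigboxiptimk/ → dipigboxiptimg.
Rule 2 (stop-cluster a-epenthesis): /g/ and /b/ form a stop–stop cluster, so [a] is inserted between them. /p/ and /t/ form a stop–stop cluster, so [a] is inserted between them. /dipigboxiptimg/ → dipigaboxipatimg.
Rule 3 (high vowel syncope): /i/ is a high vowel flanked by voiceless consonants /x/ and /p/, so it deletes. /dipigaboxipatimg/ → dipigaboxpatimg.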